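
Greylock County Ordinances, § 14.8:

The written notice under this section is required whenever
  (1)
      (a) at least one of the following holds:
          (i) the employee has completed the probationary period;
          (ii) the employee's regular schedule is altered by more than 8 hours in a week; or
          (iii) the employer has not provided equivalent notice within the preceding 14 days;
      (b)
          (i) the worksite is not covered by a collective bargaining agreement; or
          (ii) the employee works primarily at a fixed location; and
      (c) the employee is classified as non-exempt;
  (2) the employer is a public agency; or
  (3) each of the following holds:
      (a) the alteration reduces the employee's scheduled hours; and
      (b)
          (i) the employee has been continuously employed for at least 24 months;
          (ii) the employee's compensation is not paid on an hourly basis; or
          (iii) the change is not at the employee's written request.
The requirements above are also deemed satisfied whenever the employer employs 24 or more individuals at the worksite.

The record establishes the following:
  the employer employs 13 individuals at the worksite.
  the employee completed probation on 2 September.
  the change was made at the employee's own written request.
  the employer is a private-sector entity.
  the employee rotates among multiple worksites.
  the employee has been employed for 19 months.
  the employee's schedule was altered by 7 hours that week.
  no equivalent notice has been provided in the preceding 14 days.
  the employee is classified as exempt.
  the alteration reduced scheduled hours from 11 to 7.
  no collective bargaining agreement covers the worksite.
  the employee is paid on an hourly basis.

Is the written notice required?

(i) past probation — satisfied.
(ii) schedule shift > 8h — not satisfied.
(iii) no recent notice — met.
(a) = T OR F OR T = true.
(i) no CBA — met.
(ii) fixed location — not satisfied.
(b) = T OR F = true.
(c) non-exempt — fails.
(1) = T AND T AND F = false.
(2) public agency — not satisfied.
(a) hours reduced — holds.
(i) tenure ≥ 24 mo. — fails.
(ii) not (hourly-paid) — not satisfied.
(iii) not employee-requested — fails.
So (b) is not satisfied (F OR F OR F).
(3): T AND F → false.
Overall = F OR F OR F = false.
Exception (≥ 24 at site) — not satisfied.
Result: main false OR exception false → false.

No — not required.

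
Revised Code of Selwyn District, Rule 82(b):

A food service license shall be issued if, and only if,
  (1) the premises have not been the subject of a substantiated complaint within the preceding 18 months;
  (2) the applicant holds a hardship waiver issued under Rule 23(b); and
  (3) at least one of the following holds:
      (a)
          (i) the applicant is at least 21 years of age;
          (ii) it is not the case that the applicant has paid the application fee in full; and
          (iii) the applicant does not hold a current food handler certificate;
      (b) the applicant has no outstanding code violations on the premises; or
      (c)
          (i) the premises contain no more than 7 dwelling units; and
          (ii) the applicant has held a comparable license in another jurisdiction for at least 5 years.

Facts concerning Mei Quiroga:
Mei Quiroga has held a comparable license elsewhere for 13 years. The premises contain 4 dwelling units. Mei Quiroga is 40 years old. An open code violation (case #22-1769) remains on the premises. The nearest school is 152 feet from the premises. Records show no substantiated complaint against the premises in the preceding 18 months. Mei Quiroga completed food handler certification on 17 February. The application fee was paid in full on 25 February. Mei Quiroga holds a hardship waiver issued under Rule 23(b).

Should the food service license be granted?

(1) no complaint in 18 mo. — satisfied.
(2) hardship waiver — holds.
(i) age ≥ 21 — satisfied.
(ii) not (fee paid) — fails.
(iii) not (food handler cert.) — fails.
(a) = T AND F AND F = false.
(b) no code violations — fails.
(i) ≤ 7 units — holds.
(ii) prior license ≥ 5 yr — met.
So (c) is satisfied (T AND T).
(3): F OR F OR T → true.
So Overall is satisfied (T AND T AND T).

Yes — granted.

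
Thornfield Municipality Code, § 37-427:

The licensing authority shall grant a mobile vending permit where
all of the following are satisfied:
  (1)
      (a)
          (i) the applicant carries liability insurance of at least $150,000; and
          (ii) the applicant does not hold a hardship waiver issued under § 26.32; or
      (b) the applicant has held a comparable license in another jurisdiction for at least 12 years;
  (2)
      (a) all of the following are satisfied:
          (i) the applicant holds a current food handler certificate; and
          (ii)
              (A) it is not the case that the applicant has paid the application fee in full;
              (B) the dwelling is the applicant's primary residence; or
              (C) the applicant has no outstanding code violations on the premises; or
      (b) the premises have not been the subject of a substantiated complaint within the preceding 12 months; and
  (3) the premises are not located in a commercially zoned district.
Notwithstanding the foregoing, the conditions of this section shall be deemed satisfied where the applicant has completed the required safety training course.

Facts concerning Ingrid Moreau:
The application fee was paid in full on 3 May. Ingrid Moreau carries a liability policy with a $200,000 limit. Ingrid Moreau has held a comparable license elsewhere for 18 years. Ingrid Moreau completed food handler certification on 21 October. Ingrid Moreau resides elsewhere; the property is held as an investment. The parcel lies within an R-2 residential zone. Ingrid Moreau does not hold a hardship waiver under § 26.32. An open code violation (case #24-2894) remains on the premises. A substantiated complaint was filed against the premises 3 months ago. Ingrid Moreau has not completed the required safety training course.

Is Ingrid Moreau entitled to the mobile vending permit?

No — denied.

(i) insurance ≥ $150,000 — satisfied.
(ii) not (hardship waiver) — satisfied.
(a) = T AND T = true.
(b) prior license ≥ 12 yr — met.
So (1) is satisfied (T OR T).
(i) food handler cert. — met.
(A) not (fee paid) — not met.
(B) primary residence — not satisfied.
(C) no code violations — not satisfied.
(ii) = F OR F OR F = false.
(a) = T AND F = false.
(b) no complaint in 12 mo. — not satisfied.
So (2) is not satisfied (F OR F).
(3) not (commercially zoned) — holds.
So Overall is not satisfied (T AND F AND T).
Exception (safety training) — not satisfied.
Result: main false OR exception false → false.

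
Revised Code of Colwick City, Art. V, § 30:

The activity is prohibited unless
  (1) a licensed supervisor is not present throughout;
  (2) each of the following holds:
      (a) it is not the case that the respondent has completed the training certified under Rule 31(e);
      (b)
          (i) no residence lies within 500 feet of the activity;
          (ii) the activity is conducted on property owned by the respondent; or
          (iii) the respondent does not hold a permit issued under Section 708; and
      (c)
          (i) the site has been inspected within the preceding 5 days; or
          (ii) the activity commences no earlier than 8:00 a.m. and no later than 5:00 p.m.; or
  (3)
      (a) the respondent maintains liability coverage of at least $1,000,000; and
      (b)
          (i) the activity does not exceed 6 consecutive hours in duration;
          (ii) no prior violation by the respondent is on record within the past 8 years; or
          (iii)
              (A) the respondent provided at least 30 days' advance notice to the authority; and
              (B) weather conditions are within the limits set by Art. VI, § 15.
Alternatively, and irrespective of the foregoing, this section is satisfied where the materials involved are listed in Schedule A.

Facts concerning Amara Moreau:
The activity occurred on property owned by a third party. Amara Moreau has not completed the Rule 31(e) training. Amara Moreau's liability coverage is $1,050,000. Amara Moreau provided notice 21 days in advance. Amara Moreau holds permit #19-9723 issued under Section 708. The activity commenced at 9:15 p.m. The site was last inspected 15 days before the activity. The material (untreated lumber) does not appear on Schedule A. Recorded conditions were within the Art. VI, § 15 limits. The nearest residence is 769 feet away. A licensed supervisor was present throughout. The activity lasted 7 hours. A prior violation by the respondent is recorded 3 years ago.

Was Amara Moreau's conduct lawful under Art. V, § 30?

(1) not (supervisor present) — not satisfied.
(a) not (training certified) — satisfied.
(i) no residence in 500 ft — holds.
(ii) own property — fails.
(iii) not (holds permit) — not met.
(b) = T OR F OR F = true.
(i) site inspected — not met.
(ii) start within hours — fails.
(c) = F OR F = false.
(2) = T AND T AND F = false.
(a) coverage ≥ $1,000,000 — met.
(i) ≤ 6 hrs duration — not satisfied.
(ii) no prior violation — not satisfied.
(A) ≥30 days' notice — not met.
(B) weather ok — met.
(iii): F AND T → false.
(b) = F OR F OR F = false.
So (3) is not satisfied (T AND F).
Overall: F OR F OR F → false.
Exception (Schedule A material) — not satisfied.
Result: main false OR exception false → false.

No — unlawful.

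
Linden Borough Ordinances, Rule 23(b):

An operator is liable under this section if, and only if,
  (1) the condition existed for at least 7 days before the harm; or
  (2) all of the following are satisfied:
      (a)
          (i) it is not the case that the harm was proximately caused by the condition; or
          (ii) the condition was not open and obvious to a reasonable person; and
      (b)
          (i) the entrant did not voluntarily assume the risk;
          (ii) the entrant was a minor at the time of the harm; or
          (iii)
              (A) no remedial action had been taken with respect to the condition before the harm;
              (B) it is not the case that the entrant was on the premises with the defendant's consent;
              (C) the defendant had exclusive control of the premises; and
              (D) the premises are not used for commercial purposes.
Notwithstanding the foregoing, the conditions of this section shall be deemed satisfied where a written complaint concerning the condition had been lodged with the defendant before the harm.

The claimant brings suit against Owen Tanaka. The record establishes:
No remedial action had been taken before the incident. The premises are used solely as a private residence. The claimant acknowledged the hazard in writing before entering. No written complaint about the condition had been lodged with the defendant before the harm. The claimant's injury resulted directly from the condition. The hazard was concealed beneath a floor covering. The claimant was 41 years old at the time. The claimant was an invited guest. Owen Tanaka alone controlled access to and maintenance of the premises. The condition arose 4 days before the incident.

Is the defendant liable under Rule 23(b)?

(1) condition ≥7 days old — not satisfied.
(i) not (proximate cause) — not satisfied.
(ii) not open/obvious — satisfied.
(a): F OR T → true.
(i) no assumed risk — not satisfied.
(ii) entrant a minor — not satisfied.
(A) no remedial action — met.
(B) not (consent to enter) — not satisfied.
(C) exclusive control — met.
(D) not (commercial use) — holds.
(iii): T AND F AND T AND T → false.
(b): F OR F OR F → false.
So (2) is not satisfied (T AND F).
So Overall is not satisfied (F OR F).
Exception (complaint lodged) — not satisfied.
Result: main false OR exception false → false.

No — not liable.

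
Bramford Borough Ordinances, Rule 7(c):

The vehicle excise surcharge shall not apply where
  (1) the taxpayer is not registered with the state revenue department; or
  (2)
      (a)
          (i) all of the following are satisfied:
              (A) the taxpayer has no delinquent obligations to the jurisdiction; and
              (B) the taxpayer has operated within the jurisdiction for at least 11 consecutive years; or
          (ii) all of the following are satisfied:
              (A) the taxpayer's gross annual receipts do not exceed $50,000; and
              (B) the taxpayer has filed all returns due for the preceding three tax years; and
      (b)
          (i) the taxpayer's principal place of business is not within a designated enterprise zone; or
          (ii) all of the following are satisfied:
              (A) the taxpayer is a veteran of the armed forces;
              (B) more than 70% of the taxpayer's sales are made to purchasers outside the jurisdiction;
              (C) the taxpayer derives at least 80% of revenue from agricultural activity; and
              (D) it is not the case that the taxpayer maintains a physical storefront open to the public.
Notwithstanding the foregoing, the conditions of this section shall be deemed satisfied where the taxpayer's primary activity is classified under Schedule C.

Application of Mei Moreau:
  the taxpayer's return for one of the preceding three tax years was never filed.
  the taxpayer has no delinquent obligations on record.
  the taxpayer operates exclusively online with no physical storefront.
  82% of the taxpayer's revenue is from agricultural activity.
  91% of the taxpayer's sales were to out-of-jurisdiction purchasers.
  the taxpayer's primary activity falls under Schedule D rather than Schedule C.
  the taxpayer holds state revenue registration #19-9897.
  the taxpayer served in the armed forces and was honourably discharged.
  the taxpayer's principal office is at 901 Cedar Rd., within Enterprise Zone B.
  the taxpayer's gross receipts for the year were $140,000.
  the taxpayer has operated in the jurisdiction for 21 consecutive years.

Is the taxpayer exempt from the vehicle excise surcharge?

Yes — exempt.

(1) not (state-registered) — not satisfied.
(A) no delinquency — satisfied.
(B) ≥ 11 yrs in jurisdiction — satisfied.
So (i) is satisfied (T AND T).
(A) receipts ≤ $50,000 — fails.
(B) returns current — fails.
(ii): F AND F → false.
So (a) is satisfied (T OR F).
(i) not (in enterprise zone) — not met.
(A) veteran — satisfied.
(B) >70% out-of-jur. sales — satisfied.
(C) ≥80% agricultural — holds.
(D) not (has storefront) — met.
(ii): T AND T AND T AND T → true.
So (b) is satisfied (F OR T).
(2): T AND T → true.
Overall: F OR T → true.
Exception (Schedule C activity) — not satisfied.
Result: main true OR exception false → true.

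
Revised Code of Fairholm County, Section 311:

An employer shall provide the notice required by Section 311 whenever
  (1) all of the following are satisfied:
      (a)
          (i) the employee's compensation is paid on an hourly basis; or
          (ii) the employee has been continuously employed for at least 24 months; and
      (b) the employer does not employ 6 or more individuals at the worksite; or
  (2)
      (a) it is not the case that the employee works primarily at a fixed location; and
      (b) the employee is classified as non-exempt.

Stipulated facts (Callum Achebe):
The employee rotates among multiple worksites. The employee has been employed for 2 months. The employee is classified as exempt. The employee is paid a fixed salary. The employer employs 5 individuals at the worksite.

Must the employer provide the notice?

No — not required.

(i) hourly-paid — fails.
(ii) tenure ≥ 24 mo. — not met.
So (a) is not satisfied (F OR F).
(b) not (≥ 6 at site) — satisfied.
(1) = F AND T = false.
(a) not (fixed location) — holds.
(b) non-exempt — not satisfied.
(2): T AND F → false.
So Overall is not satisfied (F OR F).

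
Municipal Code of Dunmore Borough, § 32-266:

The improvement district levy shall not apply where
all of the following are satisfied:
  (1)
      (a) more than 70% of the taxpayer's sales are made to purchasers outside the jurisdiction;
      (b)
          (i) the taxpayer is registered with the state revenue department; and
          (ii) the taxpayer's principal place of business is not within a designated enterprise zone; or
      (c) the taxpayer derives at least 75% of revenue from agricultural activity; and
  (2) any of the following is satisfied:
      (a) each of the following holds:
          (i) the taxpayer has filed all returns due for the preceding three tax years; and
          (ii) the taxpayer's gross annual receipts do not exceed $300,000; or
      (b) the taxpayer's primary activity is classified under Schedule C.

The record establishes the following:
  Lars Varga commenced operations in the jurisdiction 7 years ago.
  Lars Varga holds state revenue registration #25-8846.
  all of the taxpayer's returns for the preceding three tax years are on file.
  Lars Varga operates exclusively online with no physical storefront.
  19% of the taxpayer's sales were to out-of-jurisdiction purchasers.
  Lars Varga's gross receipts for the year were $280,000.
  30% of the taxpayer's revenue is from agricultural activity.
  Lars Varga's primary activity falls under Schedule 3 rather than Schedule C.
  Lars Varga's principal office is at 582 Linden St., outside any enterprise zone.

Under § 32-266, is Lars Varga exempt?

(a) >70% out-of-jur. sales — fails.
(i) state-registered — satisfied.
(ii) not (in enterprise zone) — satisfied.
(b) = T AND T = true.
(c) ≥75% agricultural — not satisfied.
So (1) is satisfied (F OR T OR F).
(i) returns current — satisfied.
(ii) receipts ≤ $300,000 — met.
(a): T AND T → true.
(b) Schedule C activity — not satisfied.
(2): T OR F → true.
Overall: T AND T → true.

Yes — exempt.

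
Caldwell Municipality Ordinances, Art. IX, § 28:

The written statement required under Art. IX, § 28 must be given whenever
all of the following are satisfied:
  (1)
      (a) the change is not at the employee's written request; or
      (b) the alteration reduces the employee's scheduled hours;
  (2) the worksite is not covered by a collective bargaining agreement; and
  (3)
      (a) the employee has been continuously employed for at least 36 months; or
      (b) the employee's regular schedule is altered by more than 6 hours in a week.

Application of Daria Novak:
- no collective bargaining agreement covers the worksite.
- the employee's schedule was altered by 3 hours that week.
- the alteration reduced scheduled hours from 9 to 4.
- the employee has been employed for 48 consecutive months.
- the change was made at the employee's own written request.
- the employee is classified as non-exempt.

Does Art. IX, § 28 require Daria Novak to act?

(a) not employee-requested — fails.
(b) hours reduced — holds.
(1): F OR T → true.
(2) no CBA — holds.
(a) tenure ≥ 36 mo. — met.
(b) schedule shift > 6h — not met.
So (3) is satisfied (T OR F).
Overall: T AND T AND T → true.

Yes — required.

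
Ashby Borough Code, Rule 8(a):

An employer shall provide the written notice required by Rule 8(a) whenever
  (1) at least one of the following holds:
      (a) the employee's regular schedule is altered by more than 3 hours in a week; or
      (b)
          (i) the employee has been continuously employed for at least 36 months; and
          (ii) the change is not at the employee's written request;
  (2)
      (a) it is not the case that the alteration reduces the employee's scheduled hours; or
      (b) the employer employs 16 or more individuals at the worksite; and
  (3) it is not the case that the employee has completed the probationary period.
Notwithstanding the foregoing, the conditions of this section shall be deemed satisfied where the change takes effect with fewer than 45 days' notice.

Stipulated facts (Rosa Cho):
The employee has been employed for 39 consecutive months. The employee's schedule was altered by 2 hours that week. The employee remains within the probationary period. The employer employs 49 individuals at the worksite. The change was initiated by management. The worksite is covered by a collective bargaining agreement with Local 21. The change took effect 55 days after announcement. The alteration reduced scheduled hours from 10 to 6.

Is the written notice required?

(a) schedule shift > 3h — not satisfied.
(i) tenure ≥ 36 mo. — satisfied.
(ii) not employee-requested — met.
(b): T AND T → true.
(1): F OR T → true.
(a) not (hours reduced) — not satisfied.
(b) ≥ 16 at site — satisfied.
So (2) is satisfied (F OR T).
(3) not (past probation) — holds.
Overall: T AND T AND T → true.
Exception (< 45 days' notice) — not satisfied.
Result: main true OR exception false → true.

Yes — required.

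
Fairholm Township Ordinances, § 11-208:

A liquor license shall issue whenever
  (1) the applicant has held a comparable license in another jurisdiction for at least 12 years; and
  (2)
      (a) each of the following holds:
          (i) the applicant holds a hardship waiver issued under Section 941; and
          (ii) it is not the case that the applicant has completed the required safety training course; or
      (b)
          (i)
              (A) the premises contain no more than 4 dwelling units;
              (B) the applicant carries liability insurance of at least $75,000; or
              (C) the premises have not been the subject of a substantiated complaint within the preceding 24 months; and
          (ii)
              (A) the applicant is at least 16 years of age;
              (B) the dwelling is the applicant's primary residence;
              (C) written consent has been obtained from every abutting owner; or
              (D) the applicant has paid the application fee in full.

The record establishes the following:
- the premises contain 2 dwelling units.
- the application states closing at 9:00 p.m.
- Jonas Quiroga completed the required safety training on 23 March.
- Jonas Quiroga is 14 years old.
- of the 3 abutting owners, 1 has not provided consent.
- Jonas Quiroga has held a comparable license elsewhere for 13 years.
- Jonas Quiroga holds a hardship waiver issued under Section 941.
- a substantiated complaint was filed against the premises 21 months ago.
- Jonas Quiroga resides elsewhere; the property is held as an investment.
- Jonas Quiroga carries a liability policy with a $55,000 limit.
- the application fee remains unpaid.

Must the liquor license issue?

No — denied.

(1) prior license ≥ 12 yr — met.
(i) hardship waiver — holds.
(ii) not (safety training) — not met.
(a) = T AND F = false.
(A) ≤ 4 units — met.
(B) insurance ≥ $75,000 — not satisfied.
(C) no complaint in 24 mo. — fails.
So (i) is satisfied (T OR F OR F).
(A) age ≥ 16 — fails.
(B) primary residence — not met.
(C) all abutters consent — fails.
(D) fee paid — fails.
(ii) = F OR F OR F OR F = false.
(b) = T AND F = false.
So (2) is not satisfied (F OR F).
Overall = T AND F = false.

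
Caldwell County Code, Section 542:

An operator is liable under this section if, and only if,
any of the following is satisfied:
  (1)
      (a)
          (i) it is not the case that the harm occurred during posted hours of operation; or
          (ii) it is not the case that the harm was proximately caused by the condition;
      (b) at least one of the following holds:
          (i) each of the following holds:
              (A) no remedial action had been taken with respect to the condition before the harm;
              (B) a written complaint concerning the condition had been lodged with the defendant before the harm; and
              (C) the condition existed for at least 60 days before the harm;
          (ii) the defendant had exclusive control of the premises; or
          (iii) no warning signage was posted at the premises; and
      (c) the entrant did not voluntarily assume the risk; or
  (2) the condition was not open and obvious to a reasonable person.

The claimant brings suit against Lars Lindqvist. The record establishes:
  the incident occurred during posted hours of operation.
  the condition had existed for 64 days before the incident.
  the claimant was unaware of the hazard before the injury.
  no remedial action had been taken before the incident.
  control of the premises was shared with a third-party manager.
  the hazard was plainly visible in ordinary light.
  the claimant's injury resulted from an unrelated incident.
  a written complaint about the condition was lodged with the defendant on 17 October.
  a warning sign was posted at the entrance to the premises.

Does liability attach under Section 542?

Yes — liable.

(i) not (during posted hours) — fails.
(ii) not (proximate cause) — satisfied.
(a): F OR T → true.
(A) no remedial action — met.
(B) complaint lodged — holds.
(C) condition ≥60 days old — met.
(i) = T AND T AND T = true.
(ii) exclusive control — not met.
(iii) no signage posted — not met.
So (b) is satisfied (T OR F OR F).
(c) no assumed risk — met.
(1): T AND T AND T → true.
(2) not open/obvious — not satisfied.
So Overall is satisfied (T OR F).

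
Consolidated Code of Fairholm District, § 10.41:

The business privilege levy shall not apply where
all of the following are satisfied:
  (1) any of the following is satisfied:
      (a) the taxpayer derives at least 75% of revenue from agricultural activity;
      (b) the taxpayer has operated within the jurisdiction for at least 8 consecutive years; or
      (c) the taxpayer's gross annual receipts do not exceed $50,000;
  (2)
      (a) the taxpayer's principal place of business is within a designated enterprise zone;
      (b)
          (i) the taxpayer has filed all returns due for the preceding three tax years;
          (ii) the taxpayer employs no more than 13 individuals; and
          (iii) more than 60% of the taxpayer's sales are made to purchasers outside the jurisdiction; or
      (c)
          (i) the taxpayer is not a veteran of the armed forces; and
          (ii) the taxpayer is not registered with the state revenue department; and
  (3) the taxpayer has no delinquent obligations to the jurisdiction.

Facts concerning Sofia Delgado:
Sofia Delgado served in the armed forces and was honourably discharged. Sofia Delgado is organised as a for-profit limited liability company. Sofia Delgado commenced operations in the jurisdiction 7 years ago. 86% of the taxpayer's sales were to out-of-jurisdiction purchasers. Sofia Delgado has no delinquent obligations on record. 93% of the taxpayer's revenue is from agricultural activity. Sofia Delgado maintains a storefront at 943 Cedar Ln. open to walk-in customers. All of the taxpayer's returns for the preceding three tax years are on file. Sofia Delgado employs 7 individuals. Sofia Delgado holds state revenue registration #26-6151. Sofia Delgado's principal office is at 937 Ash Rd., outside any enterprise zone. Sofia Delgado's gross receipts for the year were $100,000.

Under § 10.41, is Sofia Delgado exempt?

Yes — exempt.

(a) ≥75% agricultural — met.
(b) ≥ 8 yrs in jurisdiction — not met.
(c) receipts ≤ $50,000 — fails.
(1): T OR F OR F → true.
(a) in enterprise zone — fails.
(i) returns current — met.
(ii) ≤ 13 employees — satisfied.
(iii) >60% out-of-jur. sales — satisfied.
So (b) is satisfied (T AND T AND T).
(i) not (veteran) — fails.
(ii) not (state-registered) — fails.
(c) = F AND F = false.
(2) = F OR T OR F = true.
(3) no delinquency — satisfied.
So Overall is satisfied (T AND T AND T).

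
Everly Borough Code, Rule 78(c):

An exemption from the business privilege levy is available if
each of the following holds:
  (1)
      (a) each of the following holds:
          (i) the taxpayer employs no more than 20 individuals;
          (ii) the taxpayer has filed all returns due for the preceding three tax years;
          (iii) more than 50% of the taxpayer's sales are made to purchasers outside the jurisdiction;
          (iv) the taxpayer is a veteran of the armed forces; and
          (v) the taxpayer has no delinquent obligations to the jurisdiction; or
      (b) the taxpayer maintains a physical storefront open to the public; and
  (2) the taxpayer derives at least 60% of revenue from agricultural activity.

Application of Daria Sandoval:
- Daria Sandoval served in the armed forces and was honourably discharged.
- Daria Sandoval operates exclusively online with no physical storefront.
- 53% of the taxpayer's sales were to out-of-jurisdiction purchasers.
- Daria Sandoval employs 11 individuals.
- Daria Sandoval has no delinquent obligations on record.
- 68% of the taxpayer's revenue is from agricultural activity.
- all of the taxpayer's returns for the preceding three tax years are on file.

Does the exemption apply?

(i) ≤ 20 employees — met.
(ii) returns current — holds.
(iii) >50% out-of-jur. sales — holds.
(iv) veteran — met.
(v) no delinquency — holds.
(a): T AND T AND T AND T AND T → true.
(b) has storefront — not met.
So (1) is satisfied (T OR F).
(2) ≥60% agricultural — satisfied.
Overall: T AND T → true.

Yes — exempt.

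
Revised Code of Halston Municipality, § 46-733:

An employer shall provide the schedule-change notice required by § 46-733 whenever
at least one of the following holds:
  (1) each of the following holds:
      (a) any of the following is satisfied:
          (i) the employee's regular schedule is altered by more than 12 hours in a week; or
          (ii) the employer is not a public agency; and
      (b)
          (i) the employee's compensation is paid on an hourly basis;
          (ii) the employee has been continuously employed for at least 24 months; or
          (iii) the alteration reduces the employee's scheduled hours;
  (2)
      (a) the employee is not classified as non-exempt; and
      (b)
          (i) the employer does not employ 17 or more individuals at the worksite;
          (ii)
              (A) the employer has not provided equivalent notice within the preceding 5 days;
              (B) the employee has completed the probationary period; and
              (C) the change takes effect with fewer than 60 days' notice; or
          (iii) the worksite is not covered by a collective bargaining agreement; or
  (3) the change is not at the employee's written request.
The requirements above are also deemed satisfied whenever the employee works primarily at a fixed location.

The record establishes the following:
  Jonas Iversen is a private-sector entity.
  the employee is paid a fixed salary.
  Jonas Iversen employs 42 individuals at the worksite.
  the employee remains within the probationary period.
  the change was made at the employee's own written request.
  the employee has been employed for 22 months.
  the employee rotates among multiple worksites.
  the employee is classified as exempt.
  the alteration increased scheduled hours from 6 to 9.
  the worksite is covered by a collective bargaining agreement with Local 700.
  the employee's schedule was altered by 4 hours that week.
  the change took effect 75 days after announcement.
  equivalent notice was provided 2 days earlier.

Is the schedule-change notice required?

No — not required.

(i) schedule shift > 12h — not satisfied.
(ii) not (public agency) — holds.
(a) = F OR T = true.
(i) hourly-paid — fails.
(ii) tenure ≥ 24 mo. — not met.
(iii) hours reduced — fails.
(b) = F OR F OR F = false.
(1) = T AND F = false.
(a) not (non-exempt) — satisfied.
(i) not (≥ 17 at site) — fails.
(A) no recent notice — not satisfied.
(B) past probation — fails.
(C) < 60 days' notice — fails.
So (ii) is not satisfied (F AND F AND F).
(iii) no CBA — not satisfied.
(b) = F OR F OR F = false.
(2) = T AND F = false.
(3) not employee-requested — not met.
Overall = F OR F OR F = false.
Exception (fixed location) — not satisfied.
Result: main false OR exception false → false.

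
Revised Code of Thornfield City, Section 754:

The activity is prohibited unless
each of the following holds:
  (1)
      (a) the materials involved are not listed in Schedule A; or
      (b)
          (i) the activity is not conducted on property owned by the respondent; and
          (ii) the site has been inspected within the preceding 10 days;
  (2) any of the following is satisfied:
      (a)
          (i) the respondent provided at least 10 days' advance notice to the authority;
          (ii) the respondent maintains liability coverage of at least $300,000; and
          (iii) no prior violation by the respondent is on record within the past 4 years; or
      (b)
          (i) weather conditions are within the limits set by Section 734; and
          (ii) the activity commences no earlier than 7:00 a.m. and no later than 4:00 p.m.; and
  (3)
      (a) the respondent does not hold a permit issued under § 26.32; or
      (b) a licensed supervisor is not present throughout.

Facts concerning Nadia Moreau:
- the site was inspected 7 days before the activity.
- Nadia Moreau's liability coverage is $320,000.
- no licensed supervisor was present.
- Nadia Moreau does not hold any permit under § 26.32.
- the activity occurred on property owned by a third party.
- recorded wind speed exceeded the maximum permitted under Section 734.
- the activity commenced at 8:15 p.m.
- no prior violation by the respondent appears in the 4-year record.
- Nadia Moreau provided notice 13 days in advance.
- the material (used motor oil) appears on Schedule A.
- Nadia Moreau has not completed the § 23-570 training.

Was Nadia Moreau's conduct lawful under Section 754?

Yes — lawful.

(a) not (Schedule A material) — fails.
(i) not (own property) — holds.
(ii) site inspected — satisfied.
(b) = T AND T = true.
So (1) is satisfied (F OR T).
(i) ≥10 days' notice — holds.
(ii) coverage ≥ $300,000 — satisfied.
(iii) no prior violation — met.
(a): T AND T AND T → true.
(i) weather ok — fails.
(ii) start within hours — not satisfied.
So (b) is not satisfied (F AND F).
(2) = T OR F = true.
(a) not (holds permit) — holds.
(b) not (supervisor present) — met.
(3): T OR T → true.
So Overall is satisfied (T AND T AND T).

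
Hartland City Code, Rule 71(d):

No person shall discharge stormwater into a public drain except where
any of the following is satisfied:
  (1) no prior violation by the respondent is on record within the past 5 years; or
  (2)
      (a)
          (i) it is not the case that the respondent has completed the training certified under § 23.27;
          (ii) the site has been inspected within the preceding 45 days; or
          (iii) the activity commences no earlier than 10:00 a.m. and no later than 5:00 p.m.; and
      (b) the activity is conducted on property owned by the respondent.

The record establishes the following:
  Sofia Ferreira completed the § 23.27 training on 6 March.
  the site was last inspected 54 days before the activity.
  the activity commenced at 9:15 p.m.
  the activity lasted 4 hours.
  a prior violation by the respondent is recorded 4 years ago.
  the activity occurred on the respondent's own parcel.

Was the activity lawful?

(1) no prior violation — not satisfied.
(i) not (training certified) — fails.
(ii) site inspected — fails.
(iii) start within hours — fails.
(a) = F OR F OR F = false.
(b) own property — satisfied.
(2): F AND T → false.
So Overall is not satisfied (F OR F).

No — unlawful.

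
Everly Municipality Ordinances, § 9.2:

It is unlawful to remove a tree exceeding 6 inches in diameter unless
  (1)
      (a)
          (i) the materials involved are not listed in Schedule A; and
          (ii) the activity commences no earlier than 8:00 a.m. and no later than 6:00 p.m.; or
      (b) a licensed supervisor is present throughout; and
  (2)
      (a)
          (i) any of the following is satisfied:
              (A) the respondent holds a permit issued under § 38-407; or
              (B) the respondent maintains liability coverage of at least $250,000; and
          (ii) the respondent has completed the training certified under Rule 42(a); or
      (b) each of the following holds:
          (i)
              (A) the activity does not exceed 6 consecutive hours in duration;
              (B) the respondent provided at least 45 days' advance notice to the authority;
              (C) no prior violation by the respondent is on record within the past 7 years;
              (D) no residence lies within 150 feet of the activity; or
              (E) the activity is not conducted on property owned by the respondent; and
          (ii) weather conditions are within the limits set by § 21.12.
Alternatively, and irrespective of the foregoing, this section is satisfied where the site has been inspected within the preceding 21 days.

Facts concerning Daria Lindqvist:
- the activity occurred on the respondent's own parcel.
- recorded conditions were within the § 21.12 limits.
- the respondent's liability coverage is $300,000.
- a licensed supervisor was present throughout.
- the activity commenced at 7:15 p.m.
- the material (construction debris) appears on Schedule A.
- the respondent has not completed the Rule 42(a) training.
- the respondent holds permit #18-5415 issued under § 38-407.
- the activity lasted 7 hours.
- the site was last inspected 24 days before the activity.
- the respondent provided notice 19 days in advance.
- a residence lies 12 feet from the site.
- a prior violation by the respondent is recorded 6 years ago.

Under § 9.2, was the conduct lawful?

(i) not (Schedule A material) — fails.
(ii) start within hours — fails.
(a) = F AND F = false.
(b) supervisor present — met.
So (1) is satisfied (F OR T).
(A) holds permit — holds.
(B) coverage ≥ $250,000 — satisfied.
So (i) is satisfied (T OR T).
(ii) training certified — fails.
(a): T AND F → false.
(A) ≤ 6 hrs duration — not satisfied.
(B) ≥45 days' notice — fails.
(C) no prior violation — fails.
(D) no residence in 150 ft — not met.
(E) not (own property) — not satisfied.
(i): F OR F OR F OR F OR F → false.
(ii) weather ok — satisfied.
(b): F AND T → false.
So (2) is not satisfied (F OR F).
So Overall is not satisfied (T AND F).
Exception (site inspected) — not satisfied.
Result: main false OR exception false → false.

No — unlawful.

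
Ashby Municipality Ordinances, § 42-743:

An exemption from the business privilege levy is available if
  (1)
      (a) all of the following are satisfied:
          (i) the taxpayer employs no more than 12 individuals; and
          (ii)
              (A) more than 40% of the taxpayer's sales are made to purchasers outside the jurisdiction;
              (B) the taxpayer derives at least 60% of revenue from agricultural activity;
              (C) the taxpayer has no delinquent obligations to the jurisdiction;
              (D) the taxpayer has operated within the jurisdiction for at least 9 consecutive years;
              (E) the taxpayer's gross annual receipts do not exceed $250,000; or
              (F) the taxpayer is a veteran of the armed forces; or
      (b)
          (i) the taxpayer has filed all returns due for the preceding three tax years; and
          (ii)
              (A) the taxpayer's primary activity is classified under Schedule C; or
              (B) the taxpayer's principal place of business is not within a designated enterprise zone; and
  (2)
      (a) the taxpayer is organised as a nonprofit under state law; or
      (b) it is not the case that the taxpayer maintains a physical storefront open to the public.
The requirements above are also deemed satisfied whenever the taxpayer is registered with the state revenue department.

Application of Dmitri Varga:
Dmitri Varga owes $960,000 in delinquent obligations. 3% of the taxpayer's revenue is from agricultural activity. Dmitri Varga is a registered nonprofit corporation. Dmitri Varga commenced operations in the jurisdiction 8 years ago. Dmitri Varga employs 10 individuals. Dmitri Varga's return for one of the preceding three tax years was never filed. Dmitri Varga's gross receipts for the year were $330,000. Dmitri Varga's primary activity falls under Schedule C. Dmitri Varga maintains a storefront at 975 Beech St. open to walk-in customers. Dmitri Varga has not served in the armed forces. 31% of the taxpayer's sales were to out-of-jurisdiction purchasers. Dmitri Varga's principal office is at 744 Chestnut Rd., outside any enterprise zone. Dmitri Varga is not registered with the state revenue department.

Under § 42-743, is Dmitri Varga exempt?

(i) ≤ 12 employees — met.
(A) >40% out-of-jur. sales — fails.
(B) ≥60% agricultural — fails.
(C) no delinquency — not met.
(D) ≥ 9 yrs in jurisdiction — fails.
(E) receipts ≤ $250,000 — not satisfied.
(F) veteran — not met.
(ii): F OR F OR F OR F OR F OR F → false.
(a): T AND F → false.
(i) returns current — not satisfied.
(A) Schedule C activity — met.
(B) not (in enterprise zone) — holds.
(ii) = T OR T = true.
So (b) is not satisfied (F AND T).
(1) = F OR F = false.
(a) nonprofit — holds.
(b) not (has storefront) — fails.
(2) = T OR F = true.
Overall: F AND T → false.
Exception (state-registered) — not satisfied.
Result: main false OR exception false → false.

No — not exempt.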